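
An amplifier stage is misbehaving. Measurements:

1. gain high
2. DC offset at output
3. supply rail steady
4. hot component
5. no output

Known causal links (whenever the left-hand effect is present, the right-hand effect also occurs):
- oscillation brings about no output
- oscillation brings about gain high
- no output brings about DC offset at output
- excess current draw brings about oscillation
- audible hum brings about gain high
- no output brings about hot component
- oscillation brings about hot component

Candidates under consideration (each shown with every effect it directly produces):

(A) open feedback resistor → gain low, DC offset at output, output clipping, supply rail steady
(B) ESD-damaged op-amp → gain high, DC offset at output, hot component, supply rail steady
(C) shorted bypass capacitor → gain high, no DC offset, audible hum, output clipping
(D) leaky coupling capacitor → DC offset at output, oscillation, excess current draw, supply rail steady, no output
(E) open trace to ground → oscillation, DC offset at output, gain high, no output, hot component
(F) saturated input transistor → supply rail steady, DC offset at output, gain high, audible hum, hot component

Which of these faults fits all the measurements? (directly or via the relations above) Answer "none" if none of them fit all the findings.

Testing each hypothesis:
(A) open feedback resistor — gain high ✗; DC offset at output ✓; supply rail steady ✓; hot component ✗; no output ✗
(B) ESD-damaged op-amp — gain high ✓; DC offset at output ✓; supply rail steady ✓; hot component ✓; no output ✗
(C) shorted bypass capacitor — fails on DC offset at output, supply rail steady, hot component, no output (predicts no DC offset, not DC offset at output)
(D) leaky coupling capacitor — accounts for every observation (gain high by oscillation → gain high)
(E) open trace to ground — does not account for supply rail steady
(F) saturated input transistor — does not account for no output
(D) alone accounts for all the evidence.

D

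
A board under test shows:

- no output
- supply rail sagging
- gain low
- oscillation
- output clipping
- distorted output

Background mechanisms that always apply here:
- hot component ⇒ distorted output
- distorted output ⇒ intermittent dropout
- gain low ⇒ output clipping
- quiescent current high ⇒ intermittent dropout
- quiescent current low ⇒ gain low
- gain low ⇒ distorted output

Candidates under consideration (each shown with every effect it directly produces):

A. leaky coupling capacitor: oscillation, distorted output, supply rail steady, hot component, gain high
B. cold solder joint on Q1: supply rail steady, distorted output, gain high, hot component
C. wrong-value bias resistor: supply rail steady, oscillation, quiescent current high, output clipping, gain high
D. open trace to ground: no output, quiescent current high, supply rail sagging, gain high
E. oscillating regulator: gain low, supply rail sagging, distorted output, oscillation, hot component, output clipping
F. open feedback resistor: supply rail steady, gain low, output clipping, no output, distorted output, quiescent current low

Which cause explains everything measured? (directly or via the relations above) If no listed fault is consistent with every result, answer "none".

Testing each hypothesis:
(A) leaky coupling capacitor — no output ✗; supply rail sagging ✗; gain low ✗; oscillation ✓; output clipping ✗; distorted output ✓
(B) cold solder joint on Q1 — no output ✗; supply rail sagging ✗; gain low ✗; oscillation ✗; output clipping ✗; distorted output ✓
(C) wrong-value bias resistor — fails on no output, supply rail sagging, gain low, distorted output (predicts supply rail steady, not supply rail sagging; predicts gain high, not gain low)
(D) open trace to ground — fails on gain low, oscillation, output clipping, distorted output (predicts gain high, not gain low)
(E) oscillating regulator — no output ✗; supply rail sagging ✓; gain low ✓; oscillation ✓; output clipping ✓; distorted output ✓
(F) open feedback resistor — no output ✓; supply rail sagging ✗; gain low ✓; oscillation ✗; output clipping ✓; distorted output ✓
None of the listed candidates fits everything.

none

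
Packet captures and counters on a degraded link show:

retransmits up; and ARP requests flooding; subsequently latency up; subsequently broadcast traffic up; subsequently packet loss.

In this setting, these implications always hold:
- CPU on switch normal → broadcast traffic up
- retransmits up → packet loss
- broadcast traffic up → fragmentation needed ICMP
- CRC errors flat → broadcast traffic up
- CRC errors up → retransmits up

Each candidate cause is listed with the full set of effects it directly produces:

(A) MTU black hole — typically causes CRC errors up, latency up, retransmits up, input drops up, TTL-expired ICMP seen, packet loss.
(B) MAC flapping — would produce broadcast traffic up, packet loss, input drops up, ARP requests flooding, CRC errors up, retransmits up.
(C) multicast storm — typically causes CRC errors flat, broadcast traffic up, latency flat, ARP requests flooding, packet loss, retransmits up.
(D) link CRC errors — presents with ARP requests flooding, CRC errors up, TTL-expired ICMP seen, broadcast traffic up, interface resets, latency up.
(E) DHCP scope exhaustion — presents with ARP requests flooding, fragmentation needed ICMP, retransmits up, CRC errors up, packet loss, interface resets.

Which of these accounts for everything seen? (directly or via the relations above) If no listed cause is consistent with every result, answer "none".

D

Checking each candidate against the observations:
(A) MTU black hole — does not account for ARP requests flooding, broadcast traffic up
(B) MAC flapping — retransmits up match; ARP requests flooding match; latency up miss; broadcast traffic up match; packet loss match
(C) multicast storm — fails on latency up (predicts latency flat, not latency up)
(D) link CRC errors — retransmits up match (via CRC errors up → retransmits up); ARP requests flooding match; latency up match; broadcast traffic up match; packet loss match (via CRC errors up → retransmits up → packet loss)
(E) DHCP scope exhaustion — retransmits up match; ARP requests flooding match; latency up miss; broadcast traffic up miss; packet loss match
(D) is the only candidate with no mismatches.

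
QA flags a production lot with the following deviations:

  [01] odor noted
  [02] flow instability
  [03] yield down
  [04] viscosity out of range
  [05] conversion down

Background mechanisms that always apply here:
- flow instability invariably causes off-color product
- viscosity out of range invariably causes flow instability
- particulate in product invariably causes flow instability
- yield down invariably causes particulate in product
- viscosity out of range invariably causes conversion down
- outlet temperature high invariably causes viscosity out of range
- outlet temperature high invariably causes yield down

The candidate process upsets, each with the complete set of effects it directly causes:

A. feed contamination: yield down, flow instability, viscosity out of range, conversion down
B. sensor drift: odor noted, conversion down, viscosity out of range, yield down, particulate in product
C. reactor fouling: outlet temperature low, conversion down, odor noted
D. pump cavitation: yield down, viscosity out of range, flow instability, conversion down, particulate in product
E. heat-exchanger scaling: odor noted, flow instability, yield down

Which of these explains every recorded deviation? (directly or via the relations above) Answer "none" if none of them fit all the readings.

For each candidate, compare predicted effects to what was observed:
(A) feed contamination — odor noted NO; flow instability yes; yield down yes; viscosity out of range yes; conversion down yes
(B) sensor drift — odor noted yes; flow instability yes (by particulate in product → flow instability); yield down yes; viscosity out of range yes; conversion down yes
(C) reactor fouling — does not account for flow instability, yield down, viscosity out of range
(D) pump cavitation — odor noted NO; flow instability yes; yield down yes; viscosity out of range yes; conversion down yes
(E) heat-exchanger scaling — odor noted yes; flow instability yes; yield down yes; viscosity out of range NO; conversion down NO
Only (B) is consistent with every observation.

B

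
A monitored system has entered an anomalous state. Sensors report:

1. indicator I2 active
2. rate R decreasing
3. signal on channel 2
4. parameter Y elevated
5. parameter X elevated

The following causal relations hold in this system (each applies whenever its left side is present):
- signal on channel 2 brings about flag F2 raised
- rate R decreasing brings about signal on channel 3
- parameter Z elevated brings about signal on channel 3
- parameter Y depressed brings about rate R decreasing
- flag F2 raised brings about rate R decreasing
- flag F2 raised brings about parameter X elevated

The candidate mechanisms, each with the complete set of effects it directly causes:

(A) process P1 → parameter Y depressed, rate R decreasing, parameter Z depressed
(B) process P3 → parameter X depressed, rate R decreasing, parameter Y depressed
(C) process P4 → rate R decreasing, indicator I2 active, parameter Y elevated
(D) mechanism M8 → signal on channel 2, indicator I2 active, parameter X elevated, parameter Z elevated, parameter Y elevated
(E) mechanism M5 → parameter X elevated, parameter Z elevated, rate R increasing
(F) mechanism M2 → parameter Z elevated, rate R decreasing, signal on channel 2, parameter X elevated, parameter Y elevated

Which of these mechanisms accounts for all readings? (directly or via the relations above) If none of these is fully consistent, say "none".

D

Testing each hypothesis:
(A) process P1 — indicator I2 active -; rate R decreasing +; signal on channel 2 -; parameter Y elevated -; parameter X elevated -
(B) process P3 — indicator I2 active -; rate R decreasing +; signal on channel 2 -; parameter Y elevated -; parameter X elevated -
(C) process P4 — indicator I2 active +; rate R decreasing +; signal on channel 2 -; parameter Y elevated +; parameter X elevated -
(D) mechanism M8 — indicator I2 active +; rate R decreasing + (through signal on channel 2 → flag F2 raised → rate R decreasing); signal on channel 2 +; parameter Y elevated +; parameter X elevated +
(E) mechanism M5 — fails on indicator I2 active, rate R decreasing, signal on channel 2, parameter Y elevated (predicts rate R increasing, not rate R decreasing)
(F) mechanism M2 — indicator I2 active -; rate R decreasing +; signal on channel 2 +; parameter Y elevated +; parameter X elevated +
(D) is the only candidate with no mismatches.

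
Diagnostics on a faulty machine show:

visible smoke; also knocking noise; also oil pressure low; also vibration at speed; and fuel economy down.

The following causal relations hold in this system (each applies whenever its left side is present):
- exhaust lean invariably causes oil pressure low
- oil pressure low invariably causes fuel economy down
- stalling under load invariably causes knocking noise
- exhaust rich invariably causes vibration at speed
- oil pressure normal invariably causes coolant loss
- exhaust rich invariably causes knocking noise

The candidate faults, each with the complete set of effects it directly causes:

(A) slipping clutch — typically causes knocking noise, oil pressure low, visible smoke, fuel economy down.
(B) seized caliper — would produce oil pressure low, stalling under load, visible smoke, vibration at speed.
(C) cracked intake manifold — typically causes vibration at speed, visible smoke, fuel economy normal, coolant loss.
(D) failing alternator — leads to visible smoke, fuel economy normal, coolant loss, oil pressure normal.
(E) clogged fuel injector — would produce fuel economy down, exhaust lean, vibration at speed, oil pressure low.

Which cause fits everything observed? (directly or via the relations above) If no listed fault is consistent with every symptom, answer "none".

B

Checking each candidate against the observations:
(A) slipping clutch — visible smoke +; knocking noise +; oil pressure low +; vibration at speed -; fuel economy down +
(B) seized caliper — accounts for every observation (knocking noise through stalling under load → knocking noise)
(C) cracked intake manifold — fails on knocking noise, oil pressure low, fuel economy down (predicts fuel economy normal, not fuel economy down)
(D) failing alternator — fails on knocking noise, oil pressure low, vibration at speed, fuel economy down (predicts oil pressure normal, not oil pressure low; predicts fuel economy normal, not fuel economy down)
(E) clogged fuel injector — does not account for visible smoke, knocking noise
(B) alone accounts for all the evidence.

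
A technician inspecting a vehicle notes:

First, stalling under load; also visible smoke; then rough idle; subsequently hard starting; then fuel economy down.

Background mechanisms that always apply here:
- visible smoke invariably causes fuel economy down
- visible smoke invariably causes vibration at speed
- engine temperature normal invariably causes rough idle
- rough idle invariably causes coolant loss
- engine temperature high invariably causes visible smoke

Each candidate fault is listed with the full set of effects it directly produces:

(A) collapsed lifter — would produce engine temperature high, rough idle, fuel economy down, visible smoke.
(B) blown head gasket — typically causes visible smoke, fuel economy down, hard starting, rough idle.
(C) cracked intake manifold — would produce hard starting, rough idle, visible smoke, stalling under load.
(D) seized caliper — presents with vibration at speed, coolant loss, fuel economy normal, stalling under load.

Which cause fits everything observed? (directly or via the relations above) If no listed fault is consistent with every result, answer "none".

C

For each candidate, compare predicted effects to what was observed:
(A) collapsed lifter — stalling under load miss; visible smoke match; rough idle match; hard starting miss; fuel economy down match
(B) blown head gasket — stalling under load miss; visible smoke match; rough idle match; hard starting match; fuel economy down match
(C) cracked intake manifold — accounts for every observation (fuel economy down by visible smoke → fuel economy down)
(D) seized caliper — stalling under load match; visible smoke miss; rough idle miss; hard starting miss; fuel economy down miss
(C) alone accounts for all the evidence.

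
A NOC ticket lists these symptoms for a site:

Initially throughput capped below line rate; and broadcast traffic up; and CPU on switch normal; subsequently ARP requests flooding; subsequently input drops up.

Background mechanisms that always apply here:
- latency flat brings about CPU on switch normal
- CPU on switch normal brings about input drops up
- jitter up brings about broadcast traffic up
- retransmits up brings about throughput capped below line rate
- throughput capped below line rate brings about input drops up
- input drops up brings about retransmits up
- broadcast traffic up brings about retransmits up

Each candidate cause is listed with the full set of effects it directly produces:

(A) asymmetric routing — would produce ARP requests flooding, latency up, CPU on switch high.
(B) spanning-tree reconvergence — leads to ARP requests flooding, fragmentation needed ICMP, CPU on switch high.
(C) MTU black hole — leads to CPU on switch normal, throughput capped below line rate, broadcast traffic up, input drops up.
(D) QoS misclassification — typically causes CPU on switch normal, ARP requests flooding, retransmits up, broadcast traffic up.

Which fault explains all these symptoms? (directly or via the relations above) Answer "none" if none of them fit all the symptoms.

For each candidate, compare predicted effects to what was observed:
(A) asymmetric routing — fails on throughput capped below line rate, broadcast traffic up, CPU on switch normal, input drops up (predicts CPU on switch high, not CPU on switch normal)
(B) spanning-tree reconvergence — fails on throughput capped below line rate, broadcast traffic up, CPU on switch normal, input drops up (predicts CPU on switch high, not CPU on switch normal)
(C) MTU black hole — throughput capped below line rate yes; broadcast traffic up yes; CPU on switch normal yes; ARP requests flooding NO; input drops up yes
(D) QoS misclassification — throughput capped below line rate yes (via retransmits up → throughput capped below line rate); broadcast traffic up yes; CPU on switch normal yes; ARP requests flooding yes; input drops up yes (via CPU on switch normal → input drops up)
Only (D) is consistent with every observation.

D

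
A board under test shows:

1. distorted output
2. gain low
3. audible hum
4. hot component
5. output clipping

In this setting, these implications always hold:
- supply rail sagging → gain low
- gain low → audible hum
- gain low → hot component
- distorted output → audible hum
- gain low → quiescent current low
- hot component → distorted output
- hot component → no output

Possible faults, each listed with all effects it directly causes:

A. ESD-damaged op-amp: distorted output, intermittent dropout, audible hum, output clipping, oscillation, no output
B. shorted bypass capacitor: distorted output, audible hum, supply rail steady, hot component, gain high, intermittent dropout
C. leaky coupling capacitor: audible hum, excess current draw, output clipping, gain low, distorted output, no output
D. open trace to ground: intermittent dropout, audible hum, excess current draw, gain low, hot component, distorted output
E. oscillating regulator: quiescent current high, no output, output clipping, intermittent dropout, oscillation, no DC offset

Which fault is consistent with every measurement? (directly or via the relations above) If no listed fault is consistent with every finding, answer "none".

C

Testing each hypothesis:
(A) ESD-damaged op-amp — distorted output yes; gain low NO; audible hum yes; hot component NO; output clipping yes
(B) shorted bypass capacitor — distorted output yes; gain low NO; audible hum yes; hot component yes; output clipping NO
(C) leaky coupling capacitor — distorted output yes; gain low yes; audible hum yes; hot component yes (via gain low → hot component); output clipping yes
(D) open trace to ground — does not account for output clipping
(E) oscillating regulator — distorted output NO; gain low NO; audible hum NO; hot component NO; output clipping yes
(C) alone accounts for all the evidence.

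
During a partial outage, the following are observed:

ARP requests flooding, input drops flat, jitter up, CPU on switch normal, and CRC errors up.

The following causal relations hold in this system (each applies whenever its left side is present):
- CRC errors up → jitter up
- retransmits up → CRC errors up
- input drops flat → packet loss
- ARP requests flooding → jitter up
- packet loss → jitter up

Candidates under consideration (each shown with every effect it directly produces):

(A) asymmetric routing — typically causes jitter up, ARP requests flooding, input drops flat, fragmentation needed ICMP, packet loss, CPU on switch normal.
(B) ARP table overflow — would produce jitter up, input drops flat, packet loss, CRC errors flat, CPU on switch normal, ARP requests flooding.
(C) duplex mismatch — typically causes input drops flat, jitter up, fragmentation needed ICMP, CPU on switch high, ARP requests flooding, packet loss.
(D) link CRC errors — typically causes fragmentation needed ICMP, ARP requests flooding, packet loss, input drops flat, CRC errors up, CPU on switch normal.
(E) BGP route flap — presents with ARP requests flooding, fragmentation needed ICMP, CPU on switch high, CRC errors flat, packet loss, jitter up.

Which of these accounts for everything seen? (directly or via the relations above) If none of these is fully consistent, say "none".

For each candidate, compare predicted effects to what was observed:
(A) asymmetric routing — ARP requests flooding ✓; input drops flat ✓; jitter up ✓; CPU on switch normal ✓; CRC errors up ✗
(B) ARP table overflow — ARP requests flooding ✓; input drops flat ✓; jitter up ✓; CPU on switch normal ✓; CRC errors up ✗
(C) duplex mismatch — ARP requests flooding ✓; input drops flat ✓; jitter up ✓; CPU on switch normal ✗; CRC errors up ✗
(D) link CRC errors — ARP requests flooding ✓; input drops flat ✓; jitter up ✓ (by packet loss → jitter up); CPU on switch normal ✓; CRC errors up ✓
(E) BGP route flap — ARP requests flooding ✓; input drops flat ✗; jitter up ✓; CPU on switch normal ✗; CRC errors up ✗
(D) is the only candidate with no mismatches.

D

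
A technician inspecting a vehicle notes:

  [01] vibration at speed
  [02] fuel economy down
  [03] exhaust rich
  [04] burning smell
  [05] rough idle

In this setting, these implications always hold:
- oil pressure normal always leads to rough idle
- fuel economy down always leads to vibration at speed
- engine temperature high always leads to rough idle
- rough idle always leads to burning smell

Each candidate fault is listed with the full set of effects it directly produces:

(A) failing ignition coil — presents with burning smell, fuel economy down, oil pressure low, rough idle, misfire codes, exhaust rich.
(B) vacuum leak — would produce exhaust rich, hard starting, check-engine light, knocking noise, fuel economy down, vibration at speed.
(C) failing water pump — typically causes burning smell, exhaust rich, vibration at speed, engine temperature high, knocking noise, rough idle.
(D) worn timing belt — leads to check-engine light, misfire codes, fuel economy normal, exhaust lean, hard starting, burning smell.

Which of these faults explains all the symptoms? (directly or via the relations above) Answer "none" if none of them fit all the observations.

Per-candidate check:
(A) failing ignition coil — accounts for every observation (vibration at speed by fuel economy down → vibration at speed)
(B) vacuum leak — vibration at speed match; fuel economy down match; exhaust rich match; burning smell miss; rough idle miss
(C) failing water pump — vibration at speed match; fuel economy down miss; exhaust rich match; burning smell match; rough idle match
(D) worn timing belt — fails on vibration at speed, fuel economy down, exhaust rich, rough idle (predicts fuel economy normal, not fuel economy down; predicts exhaust lean, not exhaust rich)
(A) is the only candidate with no mismatches.

A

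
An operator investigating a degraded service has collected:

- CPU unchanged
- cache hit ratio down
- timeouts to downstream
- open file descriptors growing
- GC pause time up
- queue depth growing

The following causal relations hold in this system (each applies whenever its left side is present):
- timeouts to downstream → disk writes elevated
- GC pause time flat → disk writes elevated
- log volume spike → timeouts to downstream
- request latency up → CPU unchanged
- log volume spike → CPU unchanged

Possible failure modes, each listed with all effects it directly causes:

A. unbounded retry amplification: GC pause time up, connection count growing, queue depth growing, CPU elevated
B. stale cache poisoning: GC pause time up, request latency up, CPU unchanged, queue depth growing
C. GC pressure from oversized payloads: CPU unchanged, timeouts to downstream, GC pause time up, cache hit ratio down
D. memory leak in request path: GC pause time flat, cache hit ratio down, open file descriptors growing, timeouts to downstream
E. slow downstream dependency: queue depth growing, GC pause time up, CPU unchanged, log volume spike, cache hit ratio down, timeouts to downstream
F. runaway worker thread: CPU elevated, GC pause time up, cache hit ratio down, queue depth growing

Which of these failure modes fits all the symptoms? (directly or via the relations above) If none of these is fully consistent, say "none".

Per-candidate check:
(A) unbounded retry amplification — CPU unchanged -; cache hit ratio down -; timeouts to downstream -; open file descriptors growing -; GC pause time up +; queue depth growing +
(B) stale cache poisoning — CPU unchanged +; cache hit ratio down -; timeouts to downstream -; open file descriptors growing -; GC pause time up +; queue depth growing +
(C) GC pressure from oversized payloads — CPU unchanged +; cache hit ratio down +; timeouts to downstream +; open file descriptors growing -; GC pause time up +; queue depth growing -
(D) memory leak in request path — CPU unchanged -; cache hit ratio down +; timeouts to downstream +; open file descriptors growing +; GC pause time up -; queue depth growing -
(E) slow downstream dependency — does not account for open file descriptors growing
(F) runaway worker thread — fails on CPU unchanged, timeouts to downstream, open file descriptors growing (predicts CPU elevated, not CPU unchanged)
Every candidate fails on at least one observation.

none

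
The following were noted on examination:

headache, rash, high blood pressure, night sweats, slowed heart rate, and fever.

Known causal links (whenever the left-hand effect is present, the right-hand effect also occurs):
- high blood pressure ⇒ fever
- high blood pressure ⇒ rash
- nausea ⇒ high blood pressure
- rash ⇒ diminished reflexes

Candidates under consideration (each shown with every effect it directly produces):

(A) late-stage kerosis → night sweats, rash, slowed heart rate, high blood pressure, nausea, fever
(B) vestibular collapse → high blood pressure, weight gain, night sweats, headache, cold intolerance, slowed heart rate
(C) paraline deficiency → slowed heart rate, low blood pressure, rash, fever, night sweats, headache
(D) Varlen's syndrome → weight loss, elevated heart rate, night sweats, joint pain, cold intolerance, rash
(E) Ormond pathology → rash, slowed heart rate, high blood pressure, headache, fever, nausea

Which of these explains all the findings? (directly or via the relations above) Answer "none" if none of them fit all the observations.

For each candidate, compare predicted effects to what was observed:
(A) late-stage kerosis — headache NO; rash yes; high blood pressure yes; night sweats yes; slowed heart rate yes; fever yes
(B) vestibular collapse — accounts for every observation (rash via high blood pressure → rash)
(C) paraline deficiency — headache yes; rash yes; high blood pressure NO; night sweats yes; slowed heart rate yes; fever yes
(D) Varlen's syndrome — headache NO; rash yes; high blood pressure NO; night sweats yes; slowed heart rate NO; fever NO
(E) Ormond pathology — does not account for night sweats
(B) alone accounts for all the evidence.

B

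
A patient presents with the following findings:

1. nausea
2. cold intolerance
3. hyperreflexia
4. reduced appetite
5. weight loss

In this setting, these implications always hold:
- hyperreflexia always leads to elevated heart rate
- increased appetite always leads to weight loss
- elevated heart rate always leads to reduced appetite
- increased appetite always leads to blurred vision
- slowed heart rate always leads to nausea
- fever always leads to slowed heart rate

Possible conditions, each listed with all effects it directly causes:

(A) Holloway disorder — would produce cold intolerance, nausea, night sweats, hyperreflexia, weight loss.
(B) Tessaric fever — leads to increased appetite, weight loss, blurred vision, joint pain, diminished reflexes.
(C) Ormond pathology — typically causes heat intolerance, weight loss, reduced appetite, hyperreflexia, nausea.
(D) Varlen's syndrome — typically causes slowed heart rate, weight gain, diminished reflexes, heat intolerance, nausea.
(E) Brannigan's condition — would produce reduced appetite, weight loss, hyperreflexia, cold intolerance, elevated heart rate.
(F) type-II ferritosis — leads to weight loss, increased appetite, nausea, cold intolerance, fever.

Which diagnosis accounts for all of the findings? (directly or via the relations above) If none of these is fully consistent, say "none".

For each candidate, compare predicted effects to what was observed:
(A) Holloway disorder — nausea ✓; cold intolerance ✓; hyperreflexia ✓; reduced appetite ✓ (via hyperreflexia → elevated heart rate → reduced appetite); weight loss ✓
(B) Tessaric fever — nausea ✗; cold intolerance ✗; hyperreflexia ✗; reduced appetite ✗; weight loss ✓
(C) Ormond pathology — nausea ✓; cold intolerance ✗; hyperreflexia ✓; reduced appetite ✓; weight loss ✓
(D) Varlen's syndrome — nausea ✓; cold intolerance ✗; hyperreflexia ✗; reduced appetite ✗; weight loss ✗
(E) Brannigan's condition — nausea ✗; cold intolerance ✓; hyperreflexia ✓; reduced appetite ✓; weight loss ✓
(F) type-II ferritosis — fails on hyperreflexia, reduced appetite (predicts increased appetite, not reduced appetite)
Only (A) is consistent with every observation.

A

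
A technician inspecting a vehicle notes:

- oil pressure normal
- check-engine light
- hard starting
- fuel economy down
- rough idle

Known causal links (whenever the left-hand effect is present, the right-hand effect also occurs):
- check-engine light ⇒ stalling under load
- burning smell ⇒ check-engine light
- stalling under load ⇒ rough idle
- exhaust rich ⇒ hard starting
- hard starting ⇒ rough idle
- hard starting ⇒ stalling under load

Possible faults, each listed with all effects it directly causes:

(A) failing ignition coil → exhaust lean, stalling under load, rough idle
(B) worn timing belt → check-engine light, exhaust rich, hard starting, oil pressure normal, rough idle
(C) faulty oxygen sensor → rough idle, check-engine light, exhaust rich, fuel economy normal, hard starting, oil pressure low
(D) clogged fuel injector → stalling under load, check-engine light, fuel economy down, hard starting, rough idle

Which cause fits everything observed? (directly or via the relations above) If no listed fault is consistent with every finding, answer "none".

none

For each candidate, compare predicted effects to what was observed:
(A) failing ignition coil — does not account for oil pressure normal, check-engine light, hard starting, fuel economy down
(B) worn timing belt — does not account for fuel economy down
(C) faulty oxygen sensor — oil pressure normal ✗; check-engine light ✓; hard starting ✓; fuel economy down ✗; rough idle ✓
(D) clogged fuel injector — oil pressure normal ✗; check-engine light ✓; hard starting ✓; fuel economy down ✓; rough idle ✓
Every candidate fails on at least one observation.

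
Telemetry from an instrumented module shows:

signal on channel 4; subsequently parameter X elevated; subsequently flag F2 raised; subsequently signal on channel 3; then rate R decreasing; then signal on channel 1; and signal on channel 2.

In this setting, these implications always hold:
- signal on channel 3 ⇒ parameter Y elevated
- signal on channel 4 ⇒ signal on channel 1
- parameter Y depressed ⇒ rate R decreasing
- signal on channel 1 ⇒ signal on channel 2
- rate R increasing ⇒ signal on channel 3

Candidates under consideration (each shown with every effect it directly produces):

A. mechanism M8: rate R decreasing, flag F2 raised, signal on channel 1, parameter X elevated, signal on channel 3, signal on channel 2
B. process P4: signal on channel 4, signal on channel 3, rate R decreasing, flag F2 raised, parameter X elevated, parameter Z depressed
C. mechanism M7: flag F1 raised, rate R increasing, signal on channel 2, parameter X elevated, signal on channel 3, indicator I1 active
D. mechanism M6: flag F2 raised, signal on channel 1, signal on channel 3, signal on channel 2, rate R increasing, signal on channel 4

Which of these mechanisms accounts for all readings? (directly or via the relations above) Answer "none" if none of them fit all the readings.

Checking each candidate against the observations:
(A) mechanism M8 — signal on channel 4 miss; parameter X elevated match; flag F2 raised match; signal on channel 3 match; rate R decreasing match; signal on channel 1 match; signal on channel 2 match
(B) process P4 — accounts for every observation (signal on channel 1 by signal on channel 4 → signal on channel 1)
(C) mechanism M7 — signal on channel 4 miss; parameter X elevated match; flag F2 raised miss; signal on channel 3 match; rate R decreasing miss; signal on channel 1 miss; signal on channel 2 match
(D) mechanism M6 — fails on parameter X elevated, rate R decreasing (predicts rate R increasing, not rate R decreasing)
Only (B) is consistent with every observation.

B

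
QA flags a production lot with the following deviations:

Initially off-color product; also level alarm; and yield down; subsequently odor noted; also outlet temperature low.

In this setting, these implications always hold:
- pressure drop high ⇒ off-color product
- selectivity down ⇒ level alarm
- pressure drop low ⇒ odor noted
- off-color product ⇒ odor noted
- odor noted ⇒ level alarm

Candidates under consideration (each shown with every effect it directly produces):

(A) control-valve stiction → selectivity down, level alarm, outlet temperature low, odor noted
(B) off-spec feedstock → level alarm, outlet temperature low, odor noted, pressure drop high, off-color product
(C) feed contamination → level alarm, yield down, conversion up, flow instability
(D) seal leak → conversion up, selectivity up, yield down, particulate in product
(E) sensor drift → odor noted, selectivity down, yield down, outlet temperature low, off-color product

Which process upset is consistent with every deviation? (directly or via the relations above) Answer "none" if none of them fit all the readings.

E

Testing each hypothesis:
(A) control-valve stiction — off-color product ✗; level alarm ✓; yield down ✗; odor noted ✓; outlet temperature low ✓
(B) off-spec feedstock — does not account for yield down
(C) feed contamination — does not account for off-color product, odor noted, outlet temperature low
(D) seal leak — does not account for off-color product, level alarm, odor noted, outlet temperature low
(E) sensor drift — off-color product ✓; level alarm ✓ (via odor noted → level alarm); yield down ✓; odor noted ✓; outlet temperature low ✓
(E) is the only candidate with no mismatches.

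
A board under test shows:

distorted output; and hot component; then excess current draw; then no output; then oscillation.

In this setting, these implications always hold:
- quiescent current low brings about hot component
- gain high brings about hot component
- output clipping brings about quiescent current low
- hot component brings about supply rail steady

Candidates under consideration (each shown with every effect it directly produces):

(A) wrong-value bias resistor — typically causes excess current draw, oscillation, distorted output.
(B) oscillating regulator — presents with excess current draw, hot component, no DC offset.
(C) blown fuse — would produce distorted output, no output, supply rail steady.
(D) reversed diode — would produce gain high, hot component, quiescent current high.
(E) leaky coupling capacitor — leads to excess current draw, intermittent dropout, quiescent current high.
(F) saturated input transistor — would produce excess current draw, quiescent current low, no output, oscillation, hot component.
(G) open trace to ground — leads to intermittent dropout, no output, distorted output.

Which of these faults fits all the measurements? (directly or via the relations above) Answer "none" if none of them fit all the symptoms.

none

For each candidate, compare predicted effects to what was observed:
(A) wrong-value bias resistor — does not account for hot component, no output
(B) oscillating regulator — does not account for distorted output, no output, oscillation
(C) blown fuse — distorted output ✓; hot component ✗; excess current draw ✗; no output ✓; oscillation ✗
(D) reversed diode — distorted output ✗; hot component ✓; excess current draw ✗; no output ✗; oscillation ✗
(E) leaky coupling capacitor — distorted output ✗; hot component ✗; excess current draw ✓; no output ✗; oscillation ✗
(F) saturated input transistor — distorted output ✗; hot component ✓; excess current draw ✓; no output ✓; oscillation ✓
(G) open trace to ground — distorted output ✓; hot component ✗; excess current draw ✗; no output ✓; oscillation ✗
No candidate is consistent with all observations.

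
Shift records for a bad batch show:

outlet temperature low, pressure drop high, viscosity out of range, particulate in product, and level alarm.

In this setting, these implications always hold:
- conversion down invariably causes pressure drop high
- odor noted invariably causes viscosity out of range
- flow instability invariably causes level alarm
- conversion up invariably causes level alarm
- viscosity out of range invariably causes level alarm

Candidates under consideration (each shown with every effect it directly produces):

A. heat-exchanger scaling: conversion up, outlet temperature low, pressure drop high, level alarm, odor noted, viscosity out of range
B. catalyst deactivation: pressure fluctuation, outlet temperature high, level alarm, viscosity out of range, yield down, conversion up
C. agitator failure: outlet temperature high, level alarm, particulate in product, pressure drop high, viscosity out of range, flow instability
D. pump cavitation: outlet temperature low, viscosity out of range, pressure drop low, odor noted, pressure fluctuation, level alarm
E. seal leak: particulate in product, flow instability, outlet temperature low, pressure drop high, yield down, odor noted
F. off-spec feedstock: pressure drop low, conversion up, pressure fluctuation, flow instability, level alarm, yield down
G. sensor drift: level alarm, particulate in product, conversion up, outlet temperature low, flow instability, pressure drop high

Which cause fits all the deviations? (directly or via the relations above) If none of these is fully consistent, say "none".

Per-candidate check:
(A) heat-exchanger scaling — outlet temperature low match; pressure drop high match; viscosity out of range match; particulate in product miss; level alarm match
(B) catalyst deactivation — fails on outlet temperature low, pressure drop high, particulate in product (predicts outlet temperature high, not outlet temperature low)
(C) agitator failure — fails on outlet temperature low (predicts outlet temperature high, not outlet temperature low)
(D) pump cavitation — fails on pressure drop high, particulate in product (predicts pressure drop low, not pressure drop high)
(E) seal leak — accounts for every observation (viscosity out of range by odor noted → viscosity out of range)
(F) off-spec feedstock — fails on outlet temperature low, pressure drop high, viscosity out of range, particulate in product (predicts pressure drop low, not pressure drop high)
(G) sensor drift — outlet temperature low match; pressure drop high match; viscosity out of range miss; particulate in product match; level alarm match
(E) is the only candidate with no mismatches.

E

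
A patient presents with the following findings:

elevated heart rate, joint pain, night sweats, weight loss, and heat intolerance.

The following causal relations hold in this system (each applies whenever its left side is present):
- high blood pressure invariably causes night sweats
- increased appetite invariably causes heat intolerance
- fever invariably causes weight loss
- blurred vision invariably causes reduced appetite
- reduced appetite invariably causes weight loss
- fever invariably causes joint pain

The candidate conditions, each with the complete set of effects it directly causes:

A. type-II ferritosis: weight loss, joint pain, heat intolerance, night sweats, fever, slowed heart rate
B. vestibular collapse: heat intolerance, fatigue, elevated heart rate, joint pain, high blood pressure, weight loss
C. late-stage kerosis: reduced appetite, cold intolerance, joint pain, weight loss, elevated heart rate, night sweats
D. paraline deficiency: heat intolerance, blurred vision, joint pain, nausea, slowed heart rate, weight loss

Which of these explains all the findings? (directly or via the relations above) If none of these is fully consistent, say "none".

B

For each candidate, compare predicted effects to what was observed:
(A) type-II ferritosis — fails on elevated heart rate (predicts slowed heart rate, not elevated heart rate)
(B) vestibular collapse — accounts for every observation (night sweats via high blood pressure → night sweats)
(C) late-stage kerosis — fails on heat intolerance (predicts cold intolerance, not heat intolerance)
(D) paraline deficiency — elevated heart rate miss; joint pain match; night sweats miss; weight loss match; heat intolerance match
(B) is the only candidate with no mismatches.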